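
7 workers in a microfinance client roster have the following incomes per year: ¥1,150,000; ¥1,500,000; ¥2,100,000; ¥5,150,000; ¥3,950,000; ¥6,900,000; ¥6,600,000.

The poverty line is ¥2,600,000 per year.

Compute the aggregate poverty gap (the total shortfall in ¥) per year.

¥3,050,000

Below the line: ¥1,150,000, ¥1,500,000, ¥2,100,000 (q = 3 of N = 7).
Individual gaps: 2600000−1150000 = 1450000; 2600000−1500000 = 1100000; 2600000−2100000 = 500000.
Aggregate gap = ¥3,050,000.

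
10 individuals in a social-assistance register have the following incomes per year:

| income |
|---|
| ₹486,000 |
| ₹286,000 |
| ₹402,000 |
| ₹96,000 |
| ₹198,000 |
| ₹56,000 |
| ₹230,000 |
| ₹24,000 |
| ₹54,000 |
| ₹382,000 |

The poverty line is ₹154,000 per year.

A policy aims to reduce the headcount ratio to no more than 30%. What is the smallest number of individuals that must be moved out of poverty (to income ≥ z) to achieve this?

1

4 of the 10 individuals are poor, so H = 4/10 = 0.400.
A headcount ratio of at most 30% allows at most ⌊0.30 × 10⌋ = 3 poor individuals.
So at least 4 − 3 = 1 must be lifted.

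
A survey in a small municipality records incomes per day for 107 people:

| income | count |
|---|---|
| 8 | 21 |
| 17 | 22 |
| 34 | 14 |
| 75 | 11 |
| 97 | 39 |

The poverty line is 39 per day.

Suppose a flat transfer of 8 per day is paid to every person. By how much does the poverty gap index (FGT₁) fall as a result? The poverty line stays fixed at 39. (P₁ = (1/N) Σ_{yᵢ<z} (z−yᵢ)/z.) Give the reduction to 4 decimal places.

0.0992

Before: below the line — 21×8, 22×17, 14×34; poverty gap index (FGT₁) = 0.288761.
After the 8 transfer: below the line — 21×16, 22×25; poverty gap index (FGT₁) = 0.189552.
Reduction = 0.288761 − 0.189552 = 0.0992.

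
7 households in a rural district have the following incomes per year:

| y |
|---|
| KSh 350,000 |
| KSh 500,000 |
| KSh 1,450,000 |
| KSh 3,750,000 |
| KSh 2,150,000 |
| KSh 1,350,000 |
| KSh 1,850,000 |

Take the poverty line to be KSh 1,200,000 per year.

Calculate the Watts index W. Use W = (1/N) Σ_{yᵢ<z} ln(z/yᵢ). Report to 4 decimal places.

0.3011

Poor units: KSh 350,000, KSh 500,000 (q = 2 of N = 7).
ln(z/y) terms: ln(1200000/350000) = 1.2321; ln(1200000/500000) = 0.8755.
W = 2.107612 / 7 = 0.3011.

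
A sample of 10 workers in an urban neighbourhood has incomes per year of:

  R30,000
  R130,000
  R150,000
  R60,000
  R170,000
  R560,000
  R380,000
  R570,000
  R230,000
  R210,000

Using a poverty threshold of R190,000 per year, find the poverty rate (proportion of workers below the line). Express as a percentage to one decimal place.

5 of the 10 workers have income below R190,000.
H = 5/10 = 50.0%.

50.0%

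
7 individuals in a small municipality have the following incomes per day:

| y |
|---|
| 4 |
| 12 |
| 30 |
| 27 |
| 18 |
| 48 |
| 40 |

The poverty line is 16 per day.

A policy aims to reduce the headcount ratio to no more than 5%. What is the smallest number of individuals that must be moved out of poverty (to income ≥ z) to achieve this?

2

Currently q = 2 of N = 7 are below the line (H = 0.286).
A headcount ratio of at most 5% allows at most ⌊0.05 × 7⌋ = 0 poor individuals.
So at least 2 − 0 = 2 must be lifted.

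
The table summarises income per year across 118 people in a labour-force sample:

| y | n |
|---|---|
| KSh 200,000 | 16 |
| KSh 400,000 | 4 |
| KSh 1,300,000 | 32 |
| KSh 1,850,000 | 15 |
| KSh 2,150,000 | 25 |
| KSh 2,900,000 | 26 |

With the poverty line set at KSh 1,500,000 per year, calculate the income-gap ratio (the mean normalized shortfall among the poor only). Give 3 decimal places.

0.405

Below z: 16×KSh 200,000, 4×KSh 400,000, 32×KSh 1,300,000 (q = 52 of N = 118).
Relative gaps: 0.8667 (×16), 0.7333 (×4), 0.1333 (×32); sum = 21.066667.
I averages over the q = 52 poor units only: 21.066667 / 52 = 0.405.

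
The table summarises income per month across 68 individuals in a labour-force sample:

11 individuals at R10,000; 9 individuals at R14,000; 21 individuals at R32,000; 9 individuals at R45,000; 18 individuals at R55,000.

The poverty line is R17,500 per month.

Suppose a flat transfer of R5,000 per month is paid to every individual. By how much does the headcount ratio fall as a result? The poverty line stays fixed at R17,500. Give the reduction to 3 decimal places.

Before: below the line — 11×R10,000, 9×R14,000; headcount ratio = 0.29412.
After the R5,000 transfer: below the line — 11×R15,000; headcount ratio = 0.16176.
Reduction = 0.29412 − 0.16176 = 0.132.

0.132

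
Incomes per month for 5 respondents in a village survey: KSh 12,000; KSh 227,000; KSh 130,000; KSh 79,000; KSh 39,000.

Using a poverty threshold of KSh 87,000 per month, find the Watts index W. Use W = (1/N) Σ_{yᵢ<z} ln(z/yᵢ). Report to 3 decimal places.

Below z: KSh 12,000, KSh 39,000, KSh 79,000 (q = 3 of N = 5).
ln(z/y) terms: ln(87000/12000) = 1.9810; ln(87000/39000) = 0.8023; ln(87000/79000) = 0.0965.
W = 2.879808 / 5 = 0.576.

0.576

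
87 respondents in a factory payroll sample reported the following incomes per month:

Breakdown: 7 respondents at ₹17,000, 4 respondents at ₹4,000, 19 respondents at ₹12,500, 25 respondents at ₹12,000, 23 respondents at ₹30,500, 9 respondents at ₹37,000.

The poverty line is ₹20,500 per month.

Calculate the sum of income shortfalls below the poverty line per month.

Below the line: 4×₹4,000, 25×₹12,000, 19×₹12,500, 7×₹17,000 (q = 55 of N = 87).
Individual gaps: 4×(20500−4000) = 66000; 25×(20500−12000) = 212500; 19×(20500−12500) = 152000; 7×(20500−17000) = 24500.
Aggregate gap = ₹455,000.

₹455,000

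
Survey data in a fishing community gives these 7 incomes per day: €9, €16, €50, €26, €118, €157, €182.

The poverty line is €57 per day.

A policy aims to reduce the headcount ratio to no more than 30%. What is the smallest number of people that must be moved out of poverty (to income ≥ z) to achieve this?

2

4 of the 7 people are poor, so H = 4/7 = 0.571.
A headcount ratio of at most 30% allows at most ⌊0.30 × 7⌋ = 2 poor people.
So at least 4 − 2 = 2 must be lifted.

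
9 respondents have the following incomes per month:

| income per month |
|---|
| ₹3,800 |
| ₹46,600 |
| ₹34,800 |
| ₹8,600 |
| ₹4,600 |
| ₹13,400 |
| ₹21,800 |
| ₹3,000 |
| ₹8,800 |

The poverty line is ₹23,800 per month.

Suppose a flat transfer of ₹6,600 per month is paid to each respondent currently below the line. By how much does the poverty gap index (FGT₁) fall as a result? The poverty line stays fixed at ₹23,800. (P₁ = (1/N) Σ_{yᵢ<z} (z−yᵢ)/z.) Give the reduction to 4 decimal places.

0.1942

Before: below the line — ₹3,000, ₹3,800, ₹4,600, ₹8,600, ₹8,800, ₹13,400, ₹21,800; poverty gap index (FGT₁) = 0.478992.
After the ₹6,600 transfer: below the line — ₹9,600, ₹10,400, ₹11,200, ₹15,200, ₹15,400, ₹20,000; poverty gap index (FGT₁) = 0.284781.
Reduction = 0.478992 − 0.284781 = 0.1942.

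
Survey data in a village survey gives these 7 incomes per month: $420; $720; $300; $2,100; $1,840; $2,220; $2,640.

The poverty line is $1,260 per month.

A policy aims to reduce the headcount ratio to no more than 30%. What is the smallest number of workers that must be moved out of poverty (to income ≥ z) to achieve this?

1

3 of the 7 workers are poor, so H = 3/7 = 0.429.
A headcount ratio of at most 30% allows at most ⌊0.30 × 7⌋ = 2 poor workers.
So at least 3 − 2 = 1 must be lifted.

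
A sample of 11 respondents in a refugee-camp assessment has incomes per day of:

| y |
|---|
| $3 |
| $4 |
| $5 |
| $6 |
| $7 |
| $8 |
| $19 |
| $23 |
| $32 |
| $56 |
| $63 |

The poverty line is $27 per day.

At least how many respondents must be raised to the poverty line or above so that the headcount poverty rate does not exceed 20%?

8 of the 11 respondents are poor, so H = 8/11 = 0.727.
A headcount ratio of at most 20% allows at most ⌊0.20 × 11⌋ = 2 poor respondents.
So at least 8 − 2 = 6 must be lifted.

6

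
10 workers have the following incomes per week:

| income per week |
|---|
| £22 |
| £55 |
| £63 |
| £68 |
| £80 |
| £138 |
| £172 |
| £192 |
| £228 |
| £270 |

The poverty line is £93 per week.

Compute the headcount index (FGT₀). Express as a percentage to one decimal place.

50.0%

5 of the 10 workers have income below £93.
H = 5/10 = 50.0%.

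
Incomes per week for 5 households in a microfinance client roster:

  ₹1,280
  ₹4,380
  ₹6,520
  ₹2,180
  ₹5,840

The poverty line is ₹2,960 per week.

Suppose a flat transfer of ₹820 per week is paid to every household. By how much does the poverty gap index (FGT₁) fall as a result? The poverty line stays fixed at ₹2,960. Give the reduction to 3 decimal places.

Before: below the line — ₹1,280, ₹2,180; poverty gap index (FGT₁) = 0.16622.
After the ₹820 transfer: below the line — ₹2,100; poverty gap index (FGT₁) = 0.05811.
Reduction = 0.16622 − 0.05811 = 0.108.

0.108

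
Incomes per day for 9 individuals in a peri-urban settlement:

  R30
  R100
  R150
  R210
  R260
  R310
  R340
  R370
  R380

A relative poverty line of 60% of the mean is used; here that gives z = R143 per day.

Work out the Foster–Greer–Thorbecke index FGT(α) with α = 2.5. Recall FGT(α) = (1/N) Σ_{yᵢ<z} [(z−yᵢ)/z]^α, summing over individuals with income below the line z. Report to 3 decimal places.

Below the line: R30, R100 (q = 2 of N = 9).
Normalized shortfalls: (143−30)/143 = 0.7902; (143−100)/143 = 0.3007.
Raised to α = 2.5: 0.55508; 0.04958.
Sum = 0.604663; FGT(2.5) = 0.604663 / 9 = 0.067.

0.067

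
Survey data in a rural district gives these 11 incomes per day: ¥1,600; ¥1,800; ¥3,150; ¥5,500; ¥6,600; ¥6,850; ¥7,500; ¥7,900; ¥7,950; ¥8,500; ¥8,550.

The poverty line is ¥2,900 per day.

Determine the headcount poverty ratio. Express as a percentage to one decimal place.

18.2%

2 of the 11 households have income below ¥2,900.
H = 2/11 = 18.2%.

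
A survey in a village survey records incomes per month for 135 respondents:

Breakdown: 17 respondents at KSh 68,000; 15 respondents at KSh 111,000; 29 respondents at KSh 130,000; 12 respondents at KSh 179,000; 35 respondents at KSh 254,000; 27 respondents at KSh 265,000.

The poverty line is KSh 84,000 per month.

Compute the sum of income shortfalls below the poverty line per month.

Below z: 17×KSh 68,000 (q = 17 of N = 135).
Individual gaps: 17×(84000−68000) = 272000.
Aggregate gap = KSh 272,000.

KSh 272,000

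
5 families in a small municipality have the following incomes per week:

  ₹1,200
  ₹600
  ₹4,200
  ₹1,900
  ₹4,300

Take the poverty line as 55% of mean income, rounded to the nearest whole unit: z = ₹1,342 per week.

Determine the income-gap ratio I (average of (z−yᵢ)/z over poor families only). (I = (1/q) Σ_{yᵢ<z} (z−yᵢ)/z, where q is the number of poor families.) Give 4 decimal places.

0.3294

Below z: ₹600, ₹1,200 (q = 2 of N = 5).
Relative gaps: 0.5529, 0.1058; sum = 0.658718.
The income-gap ratio divides by q (the poor only): 0.658718 / 2 = 0.3294.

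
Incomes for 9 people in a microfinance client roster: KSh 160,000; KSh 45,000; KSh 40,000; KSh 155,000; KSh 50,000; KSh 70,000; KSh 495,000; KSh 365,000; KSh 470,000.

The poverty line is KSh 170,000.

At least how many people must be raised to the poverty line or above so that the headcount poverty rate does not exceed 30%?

6 of the 9 people are poor, so H = 6/9 = 0.667.
A headcount ratio of at most 30% allows at most ⌊0.30 × 9⌋ = 2 poor people.
So at least 6 − 2 = 4 must be lifted.

4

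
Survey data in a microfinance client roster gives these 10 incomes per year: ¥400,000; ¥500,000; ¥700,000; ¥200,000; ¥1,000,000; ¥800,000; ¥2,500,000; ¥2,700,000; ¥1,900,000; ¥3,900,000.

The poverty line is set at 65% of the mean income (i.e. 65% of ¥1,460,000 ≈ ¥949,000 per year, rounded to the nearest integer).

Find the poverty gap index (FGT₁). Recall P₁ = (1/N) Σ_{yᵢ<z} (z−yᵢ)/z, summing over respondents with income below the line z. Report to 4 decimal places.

0.2260

Below the line: ¥200,000, ¥400,000, ¥500,000, ¥700,000, ¥800,000 (q = 5 of N = 10).
Shortfall ratios: (949000−200000)/949000 = 0.7893; (949000−400000)/949000 = 0.5785; (949000−500000)/949000 = 0.4731; (949000−700000)/949000 = 0.2624; (949000−800000)/949000 = 0.1570.
Sum of shortfalls = 2.260274; P₁ averages over all N: 2.260274 / 10 = 0.2260.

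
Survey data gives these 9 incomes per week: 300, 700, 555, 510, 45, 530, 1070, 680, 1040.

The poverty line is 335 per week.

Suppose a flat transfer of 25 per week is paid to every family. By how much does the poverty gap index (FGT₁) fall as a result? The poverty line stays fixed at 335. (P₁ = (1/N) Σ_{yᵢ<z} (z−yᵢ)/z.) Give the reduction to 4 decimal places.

Before: below the line — 45, 300; poverty gap index (FGT₁) = 0.107794.
After the 25 transfer: below the line — 70, 325; poverty gap index (FGT₁) = 0.091211.
Reduction = 0.107794 − 0.091211 = 0.0166.

0.0166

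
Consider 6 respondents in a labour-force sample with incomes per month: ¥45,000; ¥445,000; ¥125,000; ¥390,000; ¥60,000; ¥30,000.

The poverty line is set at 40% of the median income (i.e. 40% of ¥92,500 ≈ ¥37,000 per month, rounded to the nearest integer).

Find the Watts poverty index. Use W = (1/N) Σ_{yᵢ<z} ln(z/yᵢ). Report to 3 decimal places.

Poor units: ¥30,000 (q = 1 of N = 6).
Log gaps: ln(37000/30000) = 0.2097.
W = 0.209721 / 6 = 0.035.

0.035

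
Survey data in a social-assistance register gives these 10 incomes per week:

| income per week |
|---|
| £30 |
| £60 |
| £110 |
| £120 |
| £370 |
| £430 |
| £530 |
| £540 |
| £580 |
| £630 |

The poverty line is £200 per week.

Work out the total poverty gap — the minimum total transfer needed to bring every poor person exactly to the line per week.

Incomes under z: £30, £60, £110, £120 (q = 4 of N = 10).
Individual gaps: 200−30 = 170; 200−60 = 140; 200−110 = 90; 200−120 = 80.
Aggregate gap = £480.

£480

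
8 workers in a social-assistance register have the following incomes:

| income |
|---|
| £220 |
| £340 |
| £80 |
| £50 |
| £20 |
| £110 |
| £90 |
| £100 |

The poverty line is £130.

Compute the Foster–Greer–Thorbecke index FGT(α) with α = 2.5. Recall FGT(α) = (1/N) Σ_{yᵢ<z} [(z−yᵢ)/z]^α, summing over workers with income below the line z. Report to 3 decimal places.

0.142

Below the line: £20, £50, £80, £90, £100, £110 (q = 6 of N = 8).
Shortfall ratios: (130−20)/130 = 0.8462; (130−50)/130 = 0.6154; (130−80)/130 = 0.3846; (130−90)/130 = 0.3077; (130−100)/130 = 0.2308; (130−110)/130 = 0.1538.
Raised to α = 2.5: 0.65860; 0.29708; 0.09174; 0.05252; 0.02558; 0.00928.
Sum = 1.134802; FGT(2.5) = 1.134802 / 8 = 0.142.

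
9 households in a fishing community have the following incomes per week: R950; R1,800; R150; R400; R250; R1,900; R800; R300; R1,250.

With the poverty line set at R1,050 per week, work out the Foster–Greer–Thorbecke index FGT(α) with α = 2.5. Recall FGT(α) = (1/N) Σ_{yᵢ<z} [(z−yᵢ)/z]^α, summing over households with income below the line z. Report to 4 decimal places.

0.2167

Below z: R150, R250, R300, R400, R800, R950 (q = 6 of N = 9).
Normalized shortfalls: (1050−150)/1050 = 0.8571; (1050−250)/1050 = 0.7619; (1050−300)/1050 = 0.7143; (1050−400)/1050 = 0.6190; (1050−800)/1050 = 0.2381; (1050−950)/1050 = 0.0952.
Raised to α = 2.5: 0.68019; 0.50670; 0.43120; 0.30152; 0.02766; 0.00280.
Sum = 1.950073; FGT(2.5) = 1.950073 / 9 = 0.2167.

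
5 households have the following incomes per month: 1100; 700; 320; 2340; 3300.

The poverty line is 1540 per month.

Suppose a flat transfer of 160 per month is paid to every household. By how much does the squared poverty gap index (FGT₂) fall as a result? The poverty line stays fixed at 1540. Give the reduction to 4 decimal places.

Before: below the line — 320, 700, 1100; squared poverty gap index (FGT₂) = 0.201349.
After the 160 transfer: below the line — 480, 860, 1260; squared poverty gap index (FGT₂) = 0.140361.
Reduction = 0.201349 − 0.140361 = 0.0610.

0.0610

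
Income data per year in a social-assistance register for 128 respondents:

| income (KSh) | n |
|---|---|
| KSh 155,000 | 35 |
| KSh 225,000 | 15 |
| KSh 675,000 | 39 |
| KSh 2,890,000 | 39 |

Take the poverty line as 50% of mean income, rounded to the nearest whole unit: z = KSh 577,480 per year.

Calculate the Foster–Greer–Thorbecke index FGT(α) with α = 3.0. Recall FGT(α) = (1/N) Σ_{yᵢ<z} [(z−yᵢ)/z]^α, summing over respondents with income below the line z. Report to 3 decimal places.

Poor units: 35×KSh 155,000, 15×KSh 225,000 (q = 50 of N = 128).
Normalized shortfalls: (577480−155000)/577480 = 0.7316 (×35); (577480−225000)/577480 = 0.6104 (×15).
Raised to α = 3.0: 0.39157 (×35); 0.22740 (×15).
Sum = 17.115910; FGT(3.0) = 17.115910 / 128 = 0.134.

0.134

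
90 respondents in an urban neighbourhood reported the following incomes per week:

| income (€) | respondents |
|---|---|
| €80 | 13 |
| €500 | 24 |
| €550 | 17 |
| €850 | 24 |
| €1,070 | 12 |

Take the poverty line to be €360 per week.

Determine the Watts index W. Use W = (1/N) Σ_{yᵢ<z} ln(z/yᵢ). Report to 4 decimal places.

Incomes under z: 13×€80 (q = 13 of N = 90).
Log shortfalls: ln(360/80) = 1.5041 (×13).
W = 19.553006 / 90 = 0.2173.

0.2173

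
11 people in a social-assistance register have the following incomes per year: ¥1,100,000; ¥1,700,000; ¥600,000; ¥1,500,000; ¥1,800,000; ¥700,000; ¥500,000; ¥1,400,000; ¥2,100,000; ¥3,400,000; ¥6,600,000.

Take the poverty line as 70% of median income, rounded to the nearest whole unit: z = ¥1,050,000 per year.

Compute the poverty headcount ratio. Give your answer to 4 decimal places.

3 of the 11 people have income below ¥1,050,000.
H = 3/11 = 0.2727.

0.2727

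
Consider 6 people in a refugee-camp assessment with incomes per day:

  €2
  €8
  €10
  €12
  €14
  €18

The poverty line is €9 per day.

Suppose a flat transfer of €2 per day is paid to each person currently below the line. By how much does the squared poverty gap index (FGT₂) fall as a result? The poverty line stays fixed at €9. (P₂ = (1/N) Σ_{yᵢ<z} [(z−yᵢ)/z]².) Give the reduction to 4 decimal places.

0.0514

Before: below the line — €2, €8; squared poverty gap index (FGT₂) = 0.102881.
After the €2 transfer: below the line — €4; squared poverty gap index (FGT₂) = 0.051440.
Reduction = 0.102881 − 0.051440 = 0.0514.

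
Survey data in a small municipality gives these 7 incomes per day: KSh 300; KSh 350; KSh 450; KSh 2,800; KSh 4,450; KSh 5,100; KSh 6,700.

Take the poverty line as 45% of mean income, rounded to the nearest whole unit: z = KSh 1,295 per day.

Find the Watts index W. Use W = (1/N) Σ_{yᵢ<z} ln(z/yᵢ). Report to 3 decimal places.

0.547

Poor units: KSh 300, KSh 350, KSh 450 (q = 3 of N = 7).
Log gaps: ln(1295/300) = 1.4625; ln(1295/350) = 1.3083; ln(1295/450) = 1.0570.
W = 3.827835 / 7 = 0.547.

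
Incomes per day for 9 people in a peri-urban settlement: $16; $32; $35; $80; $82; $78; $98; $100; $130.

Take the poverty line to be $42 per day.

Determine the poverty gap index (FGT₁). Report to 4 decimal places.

0.1138

Below the line: $16, $32, $35 (q = 3 of N = 9).
Normalized shortfalls: (42−16)/42 = 0.6190; (42−32)/42 = 0.2381; (42−35)/42 = 0.1667.
Σ = 1.023810. Dividing by the full population N = 9 gives P₁ = 0.1138.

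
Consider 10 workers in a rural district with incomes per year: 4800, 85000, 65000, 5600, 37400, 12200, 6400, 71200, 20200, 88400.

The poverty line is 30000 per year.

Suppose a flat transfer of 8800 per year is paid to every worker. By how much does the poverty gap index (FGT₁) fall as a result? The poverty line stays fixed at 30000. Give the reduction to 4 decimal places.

0.1467

Before: below the line — 4800, 5600, 6400, 12200, 20200; poverty gap index (FGT₁) = 0.336000.
After the 8800 transfer: below the line — 13600, 14400, 15200, 21000, 29000; poverty gap index (FGT₁) = 0.189333.
Reduction = 0.336000 − 0.189333 = 0.1467.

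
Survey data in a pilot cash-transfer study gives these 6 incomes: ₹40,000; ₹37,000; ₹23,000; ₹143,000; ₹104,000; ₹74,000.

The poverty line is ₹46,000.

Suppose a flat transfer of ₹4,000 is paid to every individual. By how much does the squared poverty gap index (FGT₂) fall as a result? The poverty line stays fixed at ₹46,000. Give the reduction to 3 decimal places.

0.020

Before: below the line — ₹23,000, ₹37,000, ₹40,000; squared poverty gap index (FGT₂) = 0.05088.
After the ₹4,000 transfer: below the line — ₹27,000, ₹41,000, ₹44,000; squared poverty gap index (FGT₂) = 0.03072.
Reduction = 0.05088 − 0.03072 = 0.020.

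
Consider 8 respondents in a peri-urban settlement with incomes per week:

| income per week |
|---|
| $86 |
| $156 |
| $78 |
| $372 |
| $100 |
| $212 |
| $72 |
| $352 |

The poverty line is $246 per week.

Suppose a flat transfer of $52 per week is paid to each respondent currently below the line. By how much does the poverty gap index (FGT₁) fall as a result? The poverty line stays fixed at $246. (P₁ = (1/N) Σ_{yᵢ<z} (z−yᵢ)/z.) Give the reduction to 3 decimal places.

Before: below the line — $72, $78, $86, $100, $156, $212; poverty gap index (FGT₁) = 0.39228.
After the $52 transfer: below the line — $124, $130, $138, $152, $208; poverty gap index (FGT₁) = 0.24289.
Reduction = 0.39228 − 0.24289 = 0.149.

0.149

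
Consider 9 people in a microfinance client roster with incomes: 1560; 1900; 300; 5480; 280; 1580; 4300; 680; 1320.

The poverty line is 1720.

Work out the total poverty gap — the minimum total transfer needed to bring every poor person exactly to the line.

4600

Below the line: 280, 300, 680, 1320, 1560, 1580 (q = 6 of N = 9).
Individual gaps: 1720−280 = 1440; 1720−300 = 1420; 1720−680 = 1040; 1720−1320 = 400; 1720−1560 = 160; 1720−1580 = 140.
Aggregate gap = 4600.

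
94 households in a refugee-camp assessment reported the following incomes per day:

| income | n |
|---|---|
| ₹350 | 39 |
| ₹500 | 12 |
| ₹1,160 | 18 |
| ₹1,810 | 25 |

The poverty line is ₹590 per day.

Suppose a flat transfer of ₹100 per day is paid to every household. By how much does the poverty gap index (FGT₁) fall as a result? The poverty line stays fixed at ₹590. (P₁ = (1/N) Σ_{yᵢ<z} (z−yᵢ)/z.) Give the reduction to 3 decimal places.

0.090

Before: below the line — 39×₹350, 12×₹500; poverty gap index (FGT₁) = 0.18824.
After the ₹100 transfer: below the line — 39×₹450; poverty gap index (FGT₁) = 0.09845.
Reduction = 0.18824 − 0.09845 = 0.090.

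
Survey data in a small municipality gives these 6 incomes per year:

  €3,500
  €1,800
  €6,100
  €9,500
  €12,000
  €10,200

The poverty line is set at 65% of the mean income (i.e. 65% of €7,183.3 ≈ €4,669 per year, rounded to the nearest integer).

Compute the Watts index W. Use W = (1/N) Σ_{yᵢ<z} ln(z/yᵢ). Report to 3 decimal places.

0.207

Below the line: €1,800, €3,500 (q = 2 of N = 6).
Log shortfalls: ln(4669/1800) = 0.9532; ln(4669/3500) = 0.2882.
W = 1.241340 / 6 = 0.207.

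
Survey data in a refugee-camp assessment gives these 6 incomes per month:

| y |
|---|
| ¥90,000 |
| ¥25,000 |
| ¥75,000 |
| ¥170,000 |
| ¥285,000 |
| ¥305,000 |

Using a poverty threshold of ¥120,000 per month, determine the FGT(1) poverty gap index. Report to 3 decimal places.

Below z: ¥25,000, ¥75,000, ¥90,000 (q = 3 of N = 6).
Normalized shortfalls: (120000−25000)/120000 = 0.7917; (120000−75000)/120000 = 0.3750; (120000−90000)/120000 = 0.2500.
Σ = 1.416667. Dividing by the full population N = 6 gives P₁ = 0.236.

0.236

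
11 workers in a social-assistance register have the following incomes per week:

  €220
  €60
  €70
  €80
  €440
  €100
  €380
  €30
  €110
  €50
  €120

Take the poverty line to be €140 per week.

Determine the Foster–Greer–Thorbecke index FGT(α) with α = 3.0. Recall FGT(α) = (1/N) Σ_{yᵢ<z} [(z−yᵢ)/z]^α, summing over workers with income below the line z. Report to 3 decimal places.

0.107

Incomes under z: €30, €50, €60, €70, €80, €100, €110, €120 (q = 8 of N = 11).
Shortfall ratios: (140−30)/140 = 0.7857; (140−50)/140 = 0.6429; (140−60)/140 = 0.5714; (140−70)/140 = 0.5000; (140−80)/140 = 0.4286; (140−100)/140 = 0.2857; (140−110)/140 = 0.2143; (140−120)/140 = 0.1429.
Raised to α = 3.0: 0.48506; 0.26567; 0.18659; 0.12500; 0.07872; 0.02332; 0.00984; 0.00292.
Sum = 1.177114; FGT(3.0) = 1.177114 / 11 = 0.107.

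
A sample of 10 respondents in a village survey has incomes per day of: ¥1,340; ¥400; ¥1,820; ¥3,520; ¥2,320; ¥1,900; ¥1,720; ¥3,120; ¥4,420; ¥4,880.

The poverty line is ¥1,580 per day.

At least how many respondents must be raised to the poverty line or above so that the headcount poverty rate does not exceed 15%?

1

Currently q = 2 of N = 10 are below the line (H = 0.200).
A headcount ratio of at most 15% allows at most ⌊0.15 × 10⌋ = 1 poor respondents.
So at least 2 − 1 = 1 must be lifted.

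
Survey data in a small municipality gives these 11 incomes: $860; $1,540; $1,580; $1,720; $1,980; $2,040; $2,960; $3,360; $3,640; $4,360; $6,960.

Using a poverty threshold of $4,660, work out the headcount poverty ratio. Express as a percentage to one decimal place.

10 of the 11 individuals have income below $4,660.
H = 10/11 = 90.9%.

90.9%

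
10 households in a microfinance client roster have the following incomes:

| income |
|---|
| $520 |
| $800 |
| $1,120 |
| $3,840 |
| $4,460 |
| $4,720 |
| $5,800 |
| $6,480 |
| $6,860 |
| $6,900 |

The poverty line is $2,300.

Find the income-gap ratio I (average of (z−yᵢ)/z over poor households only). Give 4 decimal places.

Incomes under z: $520, $800, $1,120 (q = 3 of N = 10).
Relative gaps: 0.7739, 0.6522, 0.5130; sum = 1.939130.
I averages over the q = 3 poor units only: 1.939130 / 3 = 0.6464.

0.6464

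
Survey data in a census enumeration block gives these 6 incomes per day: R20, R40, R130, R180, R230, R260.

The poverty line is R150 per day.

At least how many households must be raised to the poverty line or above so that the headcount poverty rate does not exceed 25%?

2

3 of the 6 households are poor, so H = 3/6 = 0.500.
A headcount ratio of at most 25% allows at most ⌊0.25 × 6⌋ = 1 poor households.
So at least 3 − 1 = 2 must be lifted.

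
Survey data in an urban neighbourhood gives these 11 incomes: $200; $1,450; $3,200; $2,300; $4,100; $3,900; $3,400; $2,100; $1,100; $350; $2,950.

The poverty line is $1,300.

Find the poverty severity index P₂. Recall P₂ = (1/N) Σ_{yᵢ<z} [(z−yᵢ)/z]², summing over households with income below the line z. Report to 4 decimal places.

0.1158

Below the line: $200, $350, $1,100 (q = 3 of N = 11).
Relative gaps: (1300−200)/1300 = 0.8462; (1300−350)/1300 = 0.7308; (1300−1100)/1300 = 0.1538.
Squared: 0.7160; 0.5340; 0.0237.
Sum = 1.273669; P₂ = 1.273669 / 11 = 0.1158.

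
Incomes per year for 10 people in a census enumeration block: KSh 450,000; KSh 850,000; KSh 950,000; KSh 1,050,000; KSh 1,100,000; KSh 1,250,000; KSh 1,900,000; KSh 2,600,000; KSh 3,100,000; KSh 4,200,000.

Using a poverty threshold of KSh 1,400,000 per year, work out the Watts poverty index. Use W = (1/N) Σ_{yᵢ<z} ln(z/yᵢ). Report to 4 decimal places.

Incomes under z: KSh 450,000, KSh 850,000, KSh 950,000, KSh 1,050,000, KSh 1,100,000, KSh 1,250,000 (q = 6 of N = 10).
Log gaps: ln(1400000/450000) = 1.1350; ln(1400000/850000) = 0.4990; ln(1400000/950000) = 0.3878; ln(1400000/1050000) = 0.2877; ln(1400000/1100000) = 0.2412; ln(1400000/1250000) = 0.1133.
W = 2.663909 / 10 = 0.2664.

0.2664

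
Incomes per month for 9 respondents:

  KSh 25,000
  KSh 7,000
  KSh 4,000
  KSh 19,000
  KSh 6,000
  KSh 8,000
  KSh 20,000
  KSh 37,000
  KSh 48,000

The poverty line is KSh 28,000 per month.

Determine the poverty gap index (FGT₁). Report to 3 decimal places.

Below the line: KSh 4,000, KSh 6,000, KSh 7,000, KSh 8,000, KSh 19,000, KSh 20,000, KSh 25,000 (q = 7 of N = 9).
Shortfall ratios: (28000−4000)/28000 = 0.8571; (28000−6000)/28000 = 0.7857; (28000−7000)/28000 = 0.7500; (28000−8000)/28000 = 0.7143; (28000−19000)/28000 = 0.3214; (28000−20000)/28000 = 0.2857; (28000−25000)/28000 = 0.1071.
Sum of shortfalls = 3.821429; P₁ averages over all N: 3.821429 / 9 = 0.425.

0.425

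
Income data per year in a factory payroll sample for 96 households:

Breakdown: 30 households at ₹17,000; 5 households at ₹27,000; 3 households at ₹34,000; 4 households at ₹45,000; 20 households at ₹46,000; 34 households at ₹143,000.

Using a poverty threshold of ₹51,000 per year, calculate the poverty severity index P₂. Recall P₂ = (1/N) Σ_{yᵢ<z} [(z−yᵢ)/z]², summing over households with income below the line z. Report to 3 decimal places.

Incomes under z: 30×₹17,000, 5×₹27,000, 3×₹34,000, 4×₹45,000, 20×₹46,000 (q = 62 of N = 96).
Shortfall ratios: (51000−17000)/51000 = 0.6667 (×30); (51000−27000)/51000 = 0.4706 (×5); (51000−34000)/51000 = 0.3333 (×3); (51000−45000)/51000 = 0.1176 (×4); (51000−46000)/51000 = 0.0980 (×20).
Squared: 0.4444 (×30); 0.2215 (×5); 0.1111 (×3); 0.0138 (×4); 0.0096 (×20).
Sum = 15.021530; P₂ = 15.021530 / 96 = 0.156.

0.156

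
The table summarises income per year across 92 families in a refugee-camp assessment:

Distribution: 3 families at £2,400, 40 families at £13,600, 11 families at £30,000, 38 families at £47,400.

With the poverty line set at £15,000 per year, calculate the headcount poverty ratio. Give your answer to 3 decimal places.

0.467

43 of the 92 families have income below £15,000.
H = 43/92 = 0.467.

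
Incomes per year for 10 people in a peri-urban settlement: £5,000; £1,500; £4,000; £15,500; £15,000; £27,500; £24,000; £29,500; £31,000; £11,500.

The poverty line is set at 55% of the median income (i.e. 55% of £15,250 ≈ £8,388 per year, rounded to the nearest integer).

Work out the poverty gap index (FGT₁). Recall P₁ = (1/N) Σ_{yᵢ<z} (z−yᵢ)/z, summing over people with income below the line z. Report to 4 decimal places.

Below z: £1,500, £4,000, £5,000 (q = 3 of N = 10).
Shortfall ratios: (8388−1500)/8388 = 0.8212; (8388−4000)/8388 = 0.5231; (8388−5000)/8388 = 0.4039.
Σ = 1.748212. Dividing by the full population N = 10 gives P₁ = 0.1748.

0.1748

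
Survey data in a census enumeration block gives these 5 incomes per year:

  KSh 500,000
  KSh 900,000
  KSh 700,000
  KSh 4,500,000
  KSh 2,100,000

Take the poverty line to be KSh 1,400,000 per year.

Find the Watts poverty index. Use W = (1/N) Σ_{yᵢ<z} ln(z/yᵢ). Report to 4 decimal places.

Poor units: KSh 500,000, KSh 700,000, KSh 900,000 (q = 3 of N = 5).
Log gaps: ln(1400000/500000) = 1.0296; ln(1400000/700000) = 0.6931; ln(1400000/900000) = 0.4418.
W = 2.164599 / 5 = 0.4329.

0.4329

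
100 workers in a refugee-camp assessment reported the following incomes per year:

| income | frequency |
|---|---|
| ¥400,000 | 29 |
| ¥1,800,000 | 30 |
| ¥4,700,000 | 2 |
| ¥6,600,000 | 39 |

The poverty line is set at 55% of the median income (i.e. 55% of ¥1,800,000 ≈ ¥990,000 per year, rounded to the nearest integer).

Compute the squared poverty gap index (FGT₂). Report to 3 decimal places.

Below the line: 29×¥400,000 (q = 29 of N = 100).
Relative gaps: (990000−400000)/990000 = 0.5960 (×29).
Squared: 0.3552 (×29).
Sum = 10.299867; P₂ = 10.299867 / 100 = 0.103.

0.103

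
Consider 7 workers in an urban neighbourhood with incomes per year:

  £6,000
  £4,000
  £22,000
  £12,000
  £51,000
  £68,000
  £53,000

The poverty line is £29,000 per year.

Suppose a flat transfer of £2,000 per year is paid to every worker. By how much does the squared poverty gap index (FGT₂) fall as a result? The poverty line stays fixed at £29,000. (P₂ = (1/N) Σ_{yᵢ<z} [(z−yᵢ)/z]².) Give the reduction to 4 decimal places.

0.0462

Before: below the line — £4,000, £6,000, £12,000, £22,000; squared poverty gap index (FGT₂) = 0.253440.
After the £2,000 transfer: below the line — £6,000, £8,000, £14,000, £24,000; squared poverty gap index (FGT₂) = 0.207236.
Reduction = 0.253440 − 0.207236 = 0.0462.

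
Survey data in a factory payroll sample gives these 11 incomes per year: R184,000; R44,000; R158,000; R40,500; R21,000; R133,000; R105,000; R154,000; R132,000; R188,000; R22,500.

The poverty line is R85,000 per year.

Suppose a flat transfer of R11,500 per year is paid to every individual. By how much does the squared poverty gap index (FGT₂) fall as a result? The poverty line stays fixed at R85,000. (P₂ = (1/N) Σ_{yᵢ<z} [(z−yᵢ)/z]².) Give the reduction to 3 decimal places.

Before: below the line — R21,000, R22,500, R40,500, R44,000; squared poverty gap index (FGT₂) = 0.14676.
After the R11,500 transfer: below the line — R32,500, R34,000, R52,000, R55,500; squared poverty gap index (FGT₂) = 0.09206.
Reduction = 0.14676 − 0.09206 = 0.055.

0.055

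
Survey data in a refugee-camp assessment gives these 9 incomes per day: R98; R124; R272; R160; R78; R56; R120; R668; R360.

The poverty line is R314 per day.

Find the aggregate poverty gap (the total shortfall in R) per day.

Incomes under z: R56, R78, R98, R120, R124, R160, R272 (q = 7 of N = 9).
Individual gaps: 314−56 = 258; 314−78 = 236; 314−98 = 216; 314−120 = 194; 314−124 = 190; 314−160 = 154; 314−272 = 42.
Aggregate gap = R1,290.

R1,290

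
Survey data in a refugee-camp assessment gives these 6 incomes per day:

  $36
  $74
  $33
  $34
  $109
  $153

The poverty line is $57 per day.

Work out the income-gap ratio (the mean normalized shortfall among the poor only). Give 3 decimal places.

Below z: $33, $34, $36 (q = 3 of N = 6).
Shortfall ratios (z−y)/z: 0.4211, 0.4035, 0.3684; sum = 1.192982.
The income-gap ratio divides by q (the poor only): 1.192982 / 3 = 0.398.

0.398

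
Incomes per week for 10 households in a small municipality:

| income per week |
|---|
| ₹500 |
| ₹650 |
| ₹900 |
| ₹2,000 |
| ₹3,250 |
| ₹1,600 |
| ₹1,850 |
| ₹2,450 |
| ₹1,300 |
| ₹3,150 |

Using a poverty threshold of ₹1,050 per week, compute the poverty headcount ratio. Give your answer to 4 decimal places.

3 of the 10 households have income below ₹1,050.
H = 3/10 = 0.3000.

0.3000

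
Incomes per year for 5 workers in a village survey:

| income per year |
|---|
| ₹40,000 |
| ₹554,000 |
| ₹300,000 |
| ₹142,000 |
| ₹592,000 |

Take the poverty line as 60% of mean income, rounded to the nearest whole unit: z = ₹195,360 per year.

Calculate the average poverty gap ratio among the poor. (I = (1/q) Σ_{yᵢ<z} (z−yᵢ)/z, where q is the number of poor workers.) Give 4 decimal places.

Below the line: ₹40,000, ₹142,000 (q = 2 of N = 5).
Shortfall ratios (z−y)/z: 0.7952, 0.2731; sum = 1.068387.
The income-gap ratio divides by q (the poor only): 1.068387 / 2 = 0.5342.

0.5342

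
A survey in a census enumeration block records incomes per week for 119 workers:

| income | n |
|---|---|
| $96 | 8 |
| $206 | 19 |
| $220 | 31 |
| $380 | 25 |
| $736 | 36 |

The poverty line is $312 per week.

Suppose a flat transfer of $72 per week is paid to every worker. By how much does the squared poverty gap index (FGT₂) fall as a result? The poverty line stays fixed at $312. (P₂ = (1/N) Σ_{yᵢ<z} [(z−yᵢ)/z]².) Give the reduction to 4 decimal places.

0.0560

Before: below the line — 8×$96, 19×$206, 31×$220; squared poverty gap index (FGT₂) = 0.073301.
After the $72 transfer: below the line — 8×$168, 19×$278, 31×$292; squared poverty gap index (FGT₂) = 0.017287.
Reduction = 0.073301 − 0.017287 = 0.0560.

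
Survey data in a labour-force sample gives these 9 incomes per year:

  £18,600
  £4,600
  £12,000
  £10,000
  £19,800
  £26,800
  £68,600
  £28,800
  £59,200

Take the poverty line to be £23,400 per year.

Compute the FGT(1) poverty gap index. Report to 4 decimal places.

0.2469

Incomes under z: £4,600, £10,000, £12,000, £18,600, £19,800 (q = 5 of N = 9).
Shortfall ratios: (23400−4600)/23400 = 0.8034; (23400−10000)/23400 = 0.5726; (23400−12000)/23400 = 0.4872; (23400−18600)/23400 = 0.2051; (23400−19800)/23400 = 0.1538.
Sum of shortfalls = 2.222222; P₁ averages over all N: 2.222222 / 9 = 0.2469.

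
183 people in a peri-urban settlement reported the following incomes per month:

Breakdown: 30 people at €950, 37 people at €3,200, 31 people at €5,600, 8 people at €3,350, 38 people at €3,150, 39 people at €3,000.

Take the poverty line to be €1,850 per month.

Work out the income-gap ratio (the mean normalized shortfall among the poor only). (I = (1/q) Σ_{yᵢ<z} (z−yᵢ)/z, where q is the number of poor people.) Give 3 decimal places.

0.486

Incomes under z: 30×€950 (q = 30 of N = 183).
Shortfall ratios (z−y)/z: 0.4865 (×30); sum = 14.594595.
The income-gap ratio divides by q (the poor only): 14.594595 / 30 = 0.486.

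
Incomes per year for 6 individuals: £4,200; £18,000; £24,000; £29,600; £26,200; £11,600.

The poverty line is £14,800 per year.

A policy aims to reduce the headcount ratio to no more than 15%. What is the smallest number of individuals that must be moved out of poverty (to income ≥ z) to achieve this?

2

Currently q = 2 of N = 6 are below the line (H = 0.333).
A headcount ratio of at most 15% allows at most ⌊0.15 × 6⌋ = 0 poor individuals.
So at least 2 − 0 = 2 must be lifted.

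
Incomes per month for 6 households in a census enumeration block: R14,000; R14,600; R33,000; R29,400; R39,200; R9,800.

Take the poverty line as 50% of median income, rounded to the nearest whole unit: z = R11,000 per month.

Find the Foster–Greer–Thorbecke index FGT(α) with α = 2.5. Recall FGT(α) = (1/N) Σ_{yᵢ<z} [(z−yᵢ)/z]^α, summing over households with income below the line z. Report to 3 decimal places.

0.001

Below the line: R9,800 (q = 1 of N = 6).
Shortfall ratios: (11000−9800)/11000 = 0.1091.
Raised to α = 2.5: 0.00393.
Sum = 0.003931; FGT(2.5) = 0.003931 / 6 = 0.001.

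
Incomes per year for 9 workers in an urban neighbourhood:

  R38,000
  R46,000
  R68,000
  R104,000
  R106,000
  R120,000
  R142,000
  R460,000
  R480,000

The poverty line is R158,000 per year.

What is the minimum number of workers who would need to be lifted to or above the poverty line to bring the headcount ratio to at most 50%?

Currently q = 7 of N = 9 are below the line (H = 0.778).
A headcount ratio of at most 50% allows at most ⌊0.50 × 9⌋ = 4 poor workers.
So at least 7 − 4 = 3 must be lifted.

3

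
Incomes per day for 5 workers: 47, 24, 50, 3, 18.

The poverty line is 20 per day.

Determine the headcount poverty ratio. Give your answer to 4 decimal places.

2 of the 5 workers have income below 20.
H = 2/5 = 0.4000.

0.4000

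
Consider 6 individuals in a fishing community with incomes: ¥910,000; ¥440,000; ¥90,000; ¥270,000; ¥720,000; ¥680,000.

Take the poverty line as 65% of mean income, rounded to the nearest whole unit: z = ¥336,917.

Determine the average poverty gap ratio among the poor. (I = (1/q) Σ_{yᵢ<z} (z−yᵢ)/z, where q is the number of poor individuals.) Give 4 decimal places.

Incomes under z: ¥90,000, ¥270,000 (q = 2 of N = 6).
Relative gaps: 0.7329, 0.1986; sum = 0.931488.
I averages over the q = 2 poor units only: 0.931488 / 2 = 0.4657.

0.4657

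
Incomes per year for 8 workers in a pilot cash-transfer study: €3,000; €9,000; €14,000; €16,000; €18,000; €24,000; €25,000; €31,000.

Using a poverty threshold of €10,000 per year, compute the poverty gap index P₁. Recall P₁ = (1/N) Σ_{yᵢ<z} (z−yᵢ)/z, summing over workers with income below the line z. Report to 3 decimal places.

Below z: €3,000, €9,000 (q = 2 of N = 8).
Shortfall ratios: (10000−3000)/10000 = 0.7000; (10000−9000)/10000 = 0.1000.
Sum of shortfalls = 0.800000; P₁ averages over all N: 0.800000 / 8 = 0.100.

0.100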